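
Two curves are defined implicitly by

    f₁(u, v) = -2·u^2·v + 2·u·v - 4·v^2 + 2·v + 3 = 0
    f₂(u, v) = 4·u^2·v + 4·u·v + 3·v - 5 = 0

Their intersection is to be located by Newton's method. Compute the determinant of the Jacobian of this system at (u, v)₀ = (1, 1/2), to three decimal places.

1.000

J = [[-4·u·v + 2·v, -2·u^2 + 2·u - 8·v + 2], [8·u·v + 4·v, 4·u^2 + 4·u + 3]].
At the point, J = [[-1.000, -2.000], [6.000, 11.000]].
det J = 1.000.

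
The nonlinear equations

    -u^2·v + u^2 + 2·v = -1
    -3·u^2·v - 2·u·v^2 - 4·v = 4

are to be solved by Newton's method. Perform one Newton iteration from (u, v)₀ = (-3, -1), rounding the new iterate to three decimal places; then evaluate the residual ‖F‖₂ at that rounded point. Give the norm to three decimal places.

At (-3, -1): F = (17.000, 33.000).
Jacobian J = [[-2·u·v + 2·u, -u^2 + 2], [-6·u·v - 2·v^2, -3·u^2 - 4·u·v - 4]].
At the point, J = [[-12.000, -7.000], [-20.000, -43.000]] (det J = 376.000).
Solving J·Δ = −F gives Δ = (1.330, 0.149).
Then the next iterate is (u, v)₁ = (-1.670, -0.851).
Re-evaluating at (-1.670, -0.851): F = (4.46025, 8.94289), so ‖F‖₂ = 9.993.

9.993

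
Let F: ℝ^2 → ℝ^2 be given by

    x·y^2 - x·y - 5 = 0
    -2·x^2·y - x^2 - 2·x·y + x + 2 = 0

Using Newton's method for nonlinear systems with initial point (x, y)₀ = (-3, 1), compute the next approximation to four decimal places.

At (-3, 1): F = (-5.0000, -22.0000).
Jacobian J = [[y^2 - y, 2·x·y - x], [-4·x·y - 2·x - 2·y + 1, -2·x^2 - 2·x]].
At the point, J = [[0.0000, -3.0000], [17.0000, -12.0000]] (det J = 51.0000).
Solving J·Δ = −F gives Δ = (0.1176, -1.6667).
Then the next iterate is (x, y)₁ = (-2.8824, -0.6667).

(-2.8824, -0.6667)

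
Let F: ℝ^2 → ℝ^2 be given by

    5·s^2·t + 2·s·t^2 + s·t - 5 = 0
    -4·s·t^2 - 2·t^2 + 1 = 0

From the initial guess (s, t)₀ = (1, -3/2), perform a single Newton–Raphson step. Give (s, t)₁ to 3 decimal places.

At (1, -3/2): F = (-9.500, -12.500).
Jacobian J = [[10·s·t + 2·t^2 + t, 5·s^2 + 4·s·t + s], [-4·t^2, -8·s·t - 4·t]].
At the point, J = [[-12.000, 0.000], [-9.000, 18.000]] (det J = -216.000).
Solving J·Δ = −F gives Δ = (-0.792, 0.299).
Then the next iterate is (s, t)₁ = (0.208, -1.201).

(0.208, -1.201)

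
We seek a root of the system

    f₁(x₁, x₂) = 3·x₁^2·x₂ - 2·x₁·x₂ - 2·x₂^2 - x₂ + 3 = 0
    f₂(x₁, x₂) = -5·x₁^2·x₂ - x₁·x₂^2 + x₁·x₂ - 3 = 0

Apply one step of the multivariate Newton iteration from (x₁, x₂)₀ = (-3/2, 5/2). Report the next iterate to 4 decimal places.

At (-3/2, 5/2): F = (12.3750, -25.5000).
Jacobian J = [[6·x₁·x₂ - 2·x₂, 3·x₁^2 - 2·x₁ - 4·x₂ - 1], [-10·x₁·x₂ - x₂^2 + x₂, -5·x₁^2 - 2·x₁·x₂ + x₁]].
At the point, J = [[-27.5000, -1.2500], [33.7500, -5.2500]] (det J = 186.5625).
Solving J·Δ = −F gives Δ = (0.5191, -1.5201).
Then the next iterate is (x₁, x₂)₁ = (-0.9809, 0.9799).

(-0.9809, 0.9799)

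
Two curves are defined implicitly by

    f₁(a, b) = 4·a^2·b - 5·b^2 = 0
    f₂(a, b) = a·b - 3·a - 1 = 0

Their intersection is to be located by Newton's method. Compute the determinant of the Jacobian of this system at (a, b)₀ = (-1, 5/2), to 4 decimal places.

J = [[8·a·b, 4·a^2 - 10·b], [b - 3, a]].
At the point, J = [[-20.0000, -21.0000], [-0.5000, -1.0000]].
det J = 9.5000.

9.5000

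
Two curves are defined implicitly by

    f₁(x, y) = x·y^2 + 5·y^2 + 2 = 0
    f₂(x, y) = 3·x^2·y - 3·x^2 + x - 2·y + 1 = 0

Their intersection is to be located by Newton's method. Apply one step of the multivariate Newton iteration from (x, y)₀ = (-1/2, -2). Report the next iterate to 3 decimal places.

At (-1/2, -2): F = (20.000, 2.250).
Jacobian J = [[y^2, 2·x·y + 10·y], [6·x·y - 6·x + 1, 3·x^2 - 2]].
At the point, J = [[4.000, -18.000], [10.000, -1.250]] (det J = 175.000).
Solving J·Δ = −F gives Δ = (-0.089, 1.091).
Then the next iterate is (x, y)₁ = (-0.589, -0.909).

(-0.589, -0.909)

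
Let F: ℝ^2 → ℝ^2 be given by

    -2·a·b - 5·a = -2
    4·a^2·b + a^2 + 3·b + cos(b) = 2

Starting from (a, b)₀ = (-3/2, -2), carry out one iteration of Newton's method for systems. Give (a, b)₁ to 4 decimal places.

(0.0503, -2.6499)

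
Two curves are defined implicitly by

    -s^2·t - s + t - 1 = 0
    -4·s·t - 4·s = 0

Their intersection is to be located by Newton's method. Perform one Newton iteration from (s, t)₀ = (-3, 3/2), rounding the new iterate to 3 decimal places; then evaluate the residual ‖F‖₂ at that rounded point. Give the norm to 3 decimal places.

At (-3, 3/2): F = (-10.000, 30.000).
Jacobian J = [[-2·s·t - 1, -s^2 + 1], [-4·t - 4, -4·s]].
At the point, J = [[8.000, -8.000], [-10.000, 12.000]] (det J = 16.000).
Solving J·Δ = −F gives Δ = (-7.500, -8.750).
Then the next iterate is (s, t)₁ = (-10.500, -7.250).
Re-evaluating at (-10.500, -7.250): F = (801.56250, -262.500), so ‖F‖₂ = 843.450.

843.450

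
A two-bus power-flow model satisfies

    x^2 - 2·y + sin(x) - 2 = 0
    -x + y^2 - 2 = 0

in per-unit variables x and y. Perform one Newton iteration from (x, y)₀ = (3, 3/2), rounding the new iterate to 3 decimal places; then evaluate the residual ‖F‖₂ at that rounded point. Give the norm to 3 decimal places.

0.598

At (3, 3/2): F = (4.14112, -2.750).
Jacobian J = [[2·x + cos(x), -2], [-1, 2·y]].
At the point, J = [[5.01001, -2.000], [-1.000, 3.000]] (det J = 13.03002).
Solving J·Δ = −F gives Δ = (-0.531, 0.740).
Then the next iterate is (x, y)₁ = (2.469, 2.240).
Re-evaluating at (2.469, 2.240): F = (0.23898, 0.54860), so ‖F‖₂ = 0.598.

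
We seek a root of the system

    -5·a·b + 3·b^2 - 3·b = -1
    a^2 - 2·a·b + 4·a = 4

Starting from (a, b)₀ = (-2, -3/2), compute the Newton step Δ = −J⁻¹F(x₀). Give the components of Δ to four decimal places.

(1.0833, 2.6875)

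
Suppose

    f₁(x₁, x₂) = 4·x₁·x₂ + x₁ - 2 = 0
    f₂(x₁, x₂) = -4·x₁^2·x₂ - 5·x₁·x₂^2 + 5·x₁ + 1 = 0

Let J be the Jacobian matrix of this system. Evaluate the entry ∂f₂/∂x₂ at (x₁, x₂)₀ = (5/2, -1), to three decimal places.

0.000

∂f₂/∂x₂ = -4·x₁^2 - 10·x₁·x₂.
At (5/2, -1) this is 0.000.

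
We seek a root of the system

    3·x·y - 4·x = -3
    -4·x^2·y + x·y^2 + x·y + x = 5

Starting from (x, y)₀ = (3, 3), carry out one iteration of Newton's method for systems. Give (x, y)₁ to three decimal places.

(2.132, 1.482)

At (3, 3): F = (18.000, -74.000).
Jacobian J = [[3·y - 4, 3·x], [-8·x·y + y^2 + y + 1, -4·x^2 + 2·x·y + x]].
At the point, J = [[5.000, 9.000], [-59.000, -15.000]] (det J = 456.000).
Solving J·Δ = −F gives Δ = (-0.868, -1.518).
Then the next iterate is (x, y)₁ = (2.132, 1.482).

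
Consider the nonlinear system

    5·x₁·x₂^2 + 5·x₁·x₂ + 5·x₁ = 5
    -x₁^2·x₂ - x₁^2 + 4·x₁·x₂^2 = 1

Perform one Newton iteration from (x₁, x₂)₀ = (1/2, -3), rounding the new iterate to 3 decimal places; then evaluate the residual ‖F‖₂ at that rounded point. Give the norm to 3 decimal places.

At (1/2, -3): F = (12.500, 17.500).
Jacobian J = [[5·x₂^2 + 5·x₂ + 5, 10·x₁·x₂ + 5·x₁], [-2·x₁·x₂ - 2·x₁ + 4·x₂^2, -x₁^2 + 8·x₁·x₂]].
At the point, J = [[35.000, -12.500], [38.000, -12.250]] (det J = 46.250).
Solving J·Δ = −F gives Δ = (-1.419, -2.973).
Then the next iterate is (x₁, x₂)₁ = (-0.919, -5.973).
Re-evaluating at (-0.919, -5.973): F = (-146.08363, -127.94765), so ‖F‖₂ = 194.193.

194.193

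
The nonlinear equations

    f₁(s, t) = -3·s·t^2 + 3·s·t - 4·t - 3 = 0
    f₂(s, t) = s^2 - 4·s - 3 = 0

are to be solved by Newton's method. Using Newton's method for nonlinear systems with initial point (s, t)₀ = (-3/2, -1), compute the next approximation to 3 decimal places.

(-0.750, -0.686)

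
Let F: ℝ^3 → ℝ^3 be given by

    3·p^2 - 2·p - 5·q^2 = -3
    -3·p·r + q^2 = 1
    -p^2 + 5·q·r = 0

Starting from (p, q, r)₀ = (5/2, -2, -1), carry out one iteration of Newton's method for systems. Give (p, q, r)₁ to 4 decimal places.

(1.3938, -1.1184, -0.5127)

At (5/2, -2, -1): F = (-3.2500, 10.5000, 3.7500).
Jacobian J = [[6·p - 2, -10·q, 0], [-3·r, 2·q, -3·p], [-2·p, 5·r, 5·q]].
At the point, J = [[13.0000, 20.0000, 0.0000], [3.0000, -4.0000, -7.5000], [-5.0000, -5.0000, -10.0000]] (det J = 1382.5000).
Solving J·Δ = −F gives Δ = (-1.1062, 0.8816, 0.4873).
Then the next iterate is (p, q, r)₁ = (1.3938, -1.1184, -0.5127).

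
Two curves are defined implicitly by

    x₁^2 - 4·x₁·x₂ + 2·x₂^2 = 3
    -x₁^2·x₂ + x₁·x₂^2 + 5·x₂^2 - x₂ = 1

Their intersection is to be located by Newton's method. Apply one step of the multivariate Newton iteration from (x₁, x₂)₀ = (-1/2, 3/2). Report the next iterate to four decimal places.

(-0.4984, 0.9077)

At (-1/2, 3/2): F = (4.7500, 7.2500).
Jacobian J = [[2·x₁ - 4·x₂, -4·x₁ + 4·x₂], [-2·x₁·x₂ + x₂^2, -x₁^2 + 2·x₁·x₂ + 10·x₂ - 1]].
At the point, J = [[-7.0000, 8.0000], [3.7500, 12.2500]] (det J = -115.7500).
Solving J·Δ = −F gives Δ = (0.0016, -0.5923).
Then the next iterate is (x₁, x₂)₁ = (-0.4984, 0.9077).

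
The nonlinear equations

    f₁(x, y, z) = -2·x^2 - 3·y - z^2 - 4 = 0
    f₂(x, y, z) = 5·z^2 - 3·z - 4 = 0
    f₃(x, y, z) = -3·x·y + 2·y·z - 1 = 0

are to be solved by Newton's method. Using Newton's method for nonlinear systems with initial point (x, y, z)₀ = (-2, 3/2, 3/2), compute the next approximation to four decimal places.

(0.1731, 1.2740, 1.2708)

At (-2, 3/2, 3/2): F = (-18.7500, 2.7500, 12.5000).
Jacobian J = [[-4·x, -3, -2·z], [0, 0, 10·z - 3], [-3·y, -3·x + 2·z, 2·y]].
At the point, J = [[8.0000, -3.0000, -3.0000], [0.0000, 0.0000, 12.0000], [-4.5000, 9.0000, 3.0000]] (det J = -702.0000).
Solving J·Δ = −F gives Δ = (2.1731, -0.2260, -0.2292).
Then the next iterate is (x, y, z)₁ = (0.1731, 1.2740, 1.2708).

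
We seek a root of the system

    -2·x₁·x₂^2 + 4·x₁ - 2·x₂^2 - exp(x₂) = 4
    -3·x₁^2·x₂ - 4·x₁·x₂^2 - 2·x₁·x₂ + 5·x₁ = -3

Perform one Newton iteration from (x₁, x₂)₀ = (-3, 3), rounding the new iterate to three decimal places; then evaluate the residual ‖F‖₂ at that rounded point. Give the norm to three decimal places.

4.280

At (-3, 3): F = (-0.08554, 33.000).
Jacobian J = [[-2·x₂^2 + 4, -4·x₁·x₂ - 4·x₂ - exp(x₂)], [-6·x₁·x₂ - 4·x₂^2 - 2·x₂ + 5, -3·x₁^2 - 8·x₁·x₂ - 2·x₁]].
At the point, J = [[-14.000, 3.91446], [17.000, 51.000]] (det J = -780.54587).
Solving J·Δ = −F gives Δ = (-0.171, -0.590).
Then the next iterate is (x₁, x₂)₁ = (-3.171, 2.410).
Re-evaluating at (-3.171, 2.410): F = (-2.59919, 3.39977), so ‖F‖₂ = 4.280.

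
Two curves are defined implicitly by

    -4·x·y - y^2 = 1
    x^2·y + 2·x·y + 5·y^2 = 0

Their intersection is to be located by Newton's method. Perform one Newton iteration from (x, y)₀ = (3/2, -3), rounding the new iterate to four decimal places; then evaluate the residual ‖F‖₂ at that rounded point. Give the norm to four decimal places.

6.8767

At (3/2, -3): F = (8.0000, 29.2500).
Jacobian J = [[-4·y, -4·x - 2·y], [2·x·y + 2·y, x^2 + 2·x + 10·y]].
At the point, J = [[12.0000, 0.0000], [-15.0000, -24.7500]] (det J = -297.0000).
Solving J·Δ = −F gives Δ = (-0.6667, 1.5859).
Then the next iterate is (x, y)₁ = (0.8333, -1.4141).
Re-evaluating at (0.8333, -1.4141): F = (1.713799, 6.659720), so ‖F‖₂ = 6.8767.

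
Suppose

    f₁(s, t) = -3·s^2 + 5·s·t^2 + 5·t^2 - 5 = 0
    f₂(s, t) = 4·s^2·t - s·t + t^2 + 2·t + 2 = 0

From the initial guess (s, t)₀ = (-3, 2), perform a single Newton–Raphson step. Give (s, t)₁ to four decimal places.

At (-3, 2): F = (-72.0000, 88.0000).
Jacobian J = [[-6·s + 5·t^2, 10·s·t + 10·t], [8·s·t - t, 4·s^2 - s + 2·t + 2]].
At the point, J = [[38.0000, -40.0000], [-50.0000, 45.0000]] (det J = -290.0000).
Solving J·Δ = −F gives Δ = (0.9655, -0.8828).
Then the next iterate is (s, t)₁ = (-2.0345, 1.1172).

(-2.0345, 1.1172)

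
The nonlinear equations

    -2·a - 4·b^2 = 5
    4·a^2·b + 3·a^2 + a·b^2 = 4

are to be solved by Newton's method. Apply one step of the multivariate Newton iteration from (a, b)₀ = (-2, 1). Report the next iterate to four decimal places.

(-1.5167, 0.2542)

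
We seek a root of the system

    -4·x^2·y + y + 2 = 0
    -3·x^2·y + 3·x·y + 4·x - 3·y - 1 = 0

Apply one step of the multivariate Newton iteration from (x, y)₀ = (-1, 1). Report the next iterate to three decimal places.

(-2.000, -2.000)

At (-1, 1): F = (-1.000, -14.000).
Jacobian J = [[-8·x·y, -4·x^2 + 1], [-6·x·y + 3·y + 4, -3·x^2 + 3·x - 3]].
At the point, J = [[8.000, -3.000], [13.000, -9.000]] (det J = -33.000).
Solving J·Δ = −F gives Δ = (-1.000, -3.000).
Then the next iterate is (x, y)₁ = (-2.000, -2.000).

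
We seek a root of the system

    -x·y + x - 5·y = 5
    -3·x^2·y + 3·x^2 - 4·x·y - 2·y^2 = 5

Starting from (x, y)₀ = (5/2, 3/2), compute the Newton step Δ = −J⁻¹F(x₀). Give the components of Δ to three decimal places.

At (5/2, 3/2): F = (-13.750, -33.875).
Jacobian J = [[-y + 1, -x - 5], [-6·x·y + 6·x - 4·y, -3·x^2 - 4·x - 4·y]].
At the point, J = [[-0.500, -7.500], [-13.500, -34.750]] (det J = -83.875).
Solving J·Δ = −F gives Δ = (2.668, -2.011).

(2.668, -2.011)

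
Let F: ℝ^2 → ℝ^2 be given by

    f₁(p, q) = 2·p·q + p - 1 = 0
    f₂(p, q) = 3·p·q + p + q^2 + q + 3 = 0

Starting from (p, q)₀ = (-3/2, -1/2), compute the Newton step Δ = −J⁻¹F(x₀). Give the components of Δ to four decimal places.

At (-3/2, -1/2): F = (-1.0000, 3.5000).
Jacobian J = [[2·q + 1, 2·p], [3·q + 1, 3·p + 2·q + 1]].
At the point, J = [[0.0000, -3.0000], [-0.5000, -4.5000]] (det J = -1.5000).
Solving J·Δ = −F gives Δ = (10.0000, -0.3333).

(10.0000, -0.3333)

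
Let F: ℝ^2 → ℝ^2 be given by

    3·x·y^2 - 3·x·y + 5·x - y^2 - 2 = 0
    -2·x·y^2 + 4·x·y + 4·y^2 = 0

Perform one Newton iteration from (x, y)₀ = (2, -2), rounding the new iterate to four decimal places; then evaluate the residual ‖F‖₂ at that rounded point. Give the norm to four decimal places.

At (2, -2): F = (40.0000, -16.0000).
Jacobian J = [[3·y^2 - 3·y + 5, 6·x·y - 3·x - 2·y], [-2·y^2 + 4·y, -4·x·y + 4·x + 8·y]].
At the point, J = [[23.0000, -26.0000], [-16.0000, 8.0000]] (det J = -232.0000).
Solving J·Δ = −F gives Δ = (-0.4138, 1.1724).
Then the next iterate is (x, y)₁ = (1.5862, -0.8276).
Re-evaluating at (1.5862, -0.8276): F = (12.443564, -4.684115), so ‖F‖₂ = 13.2960.

13.2960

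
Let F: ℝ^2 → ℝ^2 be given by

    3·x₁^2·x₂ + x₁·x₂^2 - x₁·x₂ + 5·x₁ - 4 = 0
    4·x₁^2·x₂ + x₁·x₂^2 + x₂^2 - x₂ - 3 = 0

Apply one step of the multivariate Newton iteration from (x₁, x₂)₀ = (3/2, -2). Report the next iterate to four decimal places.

(-3.2500, 41.0000)

At (3/2, -2): F = (-1.0000, -9.0000).
Jacobian J = [[6·x₁·x₂ + x₂^2 - x₂ + 5, 3·x₁^2 + 2·x₁·x₂ - x₁], [8·x₁·x₂ + x₂^2, 4·x₁^2 + 2·x₁·x₂ + 2·x₂ - 1]].
At the point, J = [[-7.0000, -0.7500], [-20.0000, -2.0000]] (det J = -1.0000).
Solving J·Δ = −F gives Δ = (-4.7500, 43.0000).
Then the next iterate is (x₁, x₂)₁ = (-3.2500, 41.0000).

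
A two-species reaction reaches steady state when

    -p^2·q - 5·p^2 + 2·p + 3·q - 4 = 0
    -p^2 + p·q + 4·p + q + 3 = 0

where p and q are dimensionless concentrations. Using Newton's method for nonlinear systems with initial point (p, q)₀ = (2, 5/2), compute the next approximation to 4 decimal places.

At (2, 5/2): F = (-22.5000, 14.5000).
Jacobian J = [[-2·p·q - 10·p + 2, -p^2 + 3], [-2·p + q + 4, p + 1]].
At the point, J = [[-28.0000, -1.0000], [2.5000, 3.0000]] (det J = -81.5000).
Solving J·Δ = −F gives Δ = (-0.6503, -4.2914).
Then the next iterate is (p, q)₁ = (1.3497, -1.7914).

(1.3497, -1.7914)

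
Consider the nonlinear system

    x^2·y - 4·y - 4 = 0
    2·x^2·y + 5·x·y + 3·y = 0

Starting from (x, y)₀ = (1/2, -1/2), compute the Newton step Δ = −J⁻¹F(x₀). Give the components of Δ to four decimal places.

At (1/2, -1/2): F = (-2.1250, -3.0000).
Jacobian J = [[2·x·y, x^2 - 4], [4·x·y + 5·y, 2·x^2 + 5·x + 3]].
At the point, J = [[-0.5000, -3.7500], [-3.5000, 6.0000]] (det J = -16.1250).
Solving J·Δ = −F gives Δ = (-1.4884, -0.3682).

(-1.4884, -0.3682)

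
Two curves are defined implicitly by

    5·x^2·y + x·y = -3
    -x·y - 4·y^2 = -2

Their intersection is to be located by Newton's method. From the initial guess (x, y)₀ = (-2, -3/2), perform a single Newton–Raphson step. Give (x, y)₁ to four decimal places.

(-1.5806, -0.8306)

At (-2, -3/2): F = (-24.0000, -10.0000).
Jacobian J = [[10·x·y + y, 5·x^2 + x], [-y, -x - 8·y]].
At the point, J = [[28.5000, 18.0000], [1.5000, 14.0000]] (det J = 372.0000).
Solving J·Δ = −F gives Δ = (0.4194, 0.6694).
Then the next iterate is (x, y)₁ = (-1.5806, -0.8306).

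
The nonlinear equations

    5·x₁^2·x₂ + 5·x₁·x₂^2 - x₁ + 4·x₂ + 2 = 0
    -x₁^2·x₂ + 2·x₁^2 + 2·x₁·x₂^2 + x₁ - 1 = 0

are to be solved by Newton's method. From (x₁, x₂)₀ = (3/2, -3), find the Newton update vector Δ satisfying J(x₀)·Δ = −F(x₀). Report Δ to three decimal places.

(-0.681, 0.771)

At (3/2, -3): F = (22.250, 38.750).
Jacobian J = [[10·x₁·x₂ + 5·x₂^2 - 1, 5·x₁^2 + 10·x₁·x₂ + 4], [-2·x₁·x₂ + 4·x₁ + 2·x₂^2 + 1, -x₁^2 + 4·x₁·x₂]].
At the point, J = [[-1.000, -29.750], [34.000, -20.250]] (det J = 1031.750).
Solving J·Δ = −F gives Δ = (-0.681, 0.771).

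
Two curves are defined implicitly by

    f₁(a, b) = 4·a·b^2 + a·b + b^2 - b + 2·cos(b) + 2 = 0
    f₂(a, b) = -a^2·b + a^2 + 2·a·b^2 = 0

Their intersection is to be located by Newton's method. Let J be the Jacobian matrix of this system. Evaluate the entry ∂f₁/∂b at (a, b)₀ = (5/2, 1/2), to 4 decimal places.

11.5411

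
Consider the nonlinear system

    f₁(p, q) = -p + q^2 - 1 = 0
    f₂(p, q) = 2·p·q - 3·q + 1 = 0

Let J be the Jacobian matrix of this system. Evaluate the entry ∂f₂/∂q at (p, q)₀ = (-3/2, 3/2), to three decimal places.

-6.000

∂f₂/∂q = 2·p - 3.
At (-3/2, 3/2) this is -6.000.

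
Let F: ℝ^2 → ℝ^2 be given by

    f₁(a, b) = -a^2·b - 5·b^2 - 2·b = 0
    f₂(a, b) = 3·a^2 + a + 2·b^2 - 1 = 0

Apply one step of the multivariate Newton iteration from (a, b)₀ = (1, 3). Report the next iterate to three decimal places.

At (1, 3): F = (-54.000, 21.000).
Jacobian J = [[-2·a·b, -a^2 - 10·b - 2], [6·a + 1, 4·b]].
At the point, J = [[-6.000, -33.000], [7.000, 12.000]] (det J = 159.000).
Solving J·Δ = −F gives Δ = (-0.283, -1.585).
Then the next iterate is (a, b)₁ = (0.717, 1.415).

(0.717, 1.415)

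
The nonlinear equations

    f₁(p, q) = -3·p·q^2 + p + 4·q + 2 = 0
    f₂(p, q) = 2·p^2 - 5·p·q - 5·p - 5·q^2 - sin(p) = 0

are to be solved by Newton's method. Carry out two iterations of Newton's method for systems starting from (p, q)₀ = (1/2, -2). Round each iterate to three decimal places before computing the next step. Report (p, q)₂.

(1.019, -0.379)

At (1/2, -2): F = (-11.500, -17.47943).
Jacobian J = [[-3·q^2 + 1, -6·p·q + 4], [4·p - 5·q - cos(p) - 5, -5·p - 10·q]].
At the point, J = [[-11.000, 10.000], [6.12242, 17.500]] (det J = -253.72417).
Solving J·Δ = −F gives Δ = (-0.104, 1.035).
Then the next iterate is (p, q)₁ = (0.396, -0.965).
Round to (0.396, -0.965) and repeat: F = (-2.57030, -4.79752), J = [[-1.79367, 6.29284], [0.48639, 7.670]].
Δ = (0.623, 0.586), so (p, q)₂ = (1.019, -0.379).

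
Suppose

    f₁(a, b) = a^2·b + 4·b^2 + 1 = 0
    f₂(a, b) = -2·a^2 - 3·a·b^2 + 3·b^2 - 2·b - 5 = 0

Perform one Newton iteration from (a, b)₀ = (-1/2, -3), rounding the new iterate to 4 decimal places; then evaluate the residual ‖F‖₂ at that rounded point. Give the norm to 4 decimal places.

12.2286

At (-1/2, -3): F = (36.2500, 41.0000).
Jacobian J = [[2·a·b, a^2 + 8·b], [-4·a - 3·b^2, -6·a·b + 6·b - 2]].
At the point, J = [[3.0000, -23.7500], [-25.0000, -29.0000]] (det J = -680.7500).
Solving J·Δ = −F gives Δ = (-0.1138, 1.5119).
Then the next iterate is (a, b)₁ = (-0.6138, -1.4881).
Re-evaluating at (-0.6138, -1.4881): F = (9.297124, 7.943697), so ‖F‖₂ = 12.2286.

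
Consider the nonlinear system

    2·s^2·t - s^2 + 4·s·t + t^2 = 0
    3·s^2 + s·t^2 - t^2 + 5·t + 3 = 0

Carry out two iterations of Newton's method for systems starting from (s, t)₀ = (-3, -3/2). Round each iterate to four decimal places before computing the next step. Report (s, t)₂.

At (-3, -3/2): F = (-15.7500, 13.5000).
Jacobian J = [[4·s·t - 2·s + 4·t, 2·s^2 + 4·s + 2·t], [6·s + t^2, 2·s·t - 2·t + 5]].
At the point, J = [[18.0000, 3.0000], [-15.7500, 17.0000]] (det J = 353.2500).
Solving J·Δ = −F gives Δ = (0.8726, 0.0143).
Then the next iterate is (s, t)₁ = (-2.1274, -1.4857).
Round to (-2.1274, -1.4857) and repeat: F = (-3.123867, 2.245868), J = [[10.954713, -2.429338], [-10.557096, 14.292756]].
Δ = (0.2993, 0.0640), so (s, t)₂ = (-1.8281, -1.4217).

(-1.8281, -1.4217)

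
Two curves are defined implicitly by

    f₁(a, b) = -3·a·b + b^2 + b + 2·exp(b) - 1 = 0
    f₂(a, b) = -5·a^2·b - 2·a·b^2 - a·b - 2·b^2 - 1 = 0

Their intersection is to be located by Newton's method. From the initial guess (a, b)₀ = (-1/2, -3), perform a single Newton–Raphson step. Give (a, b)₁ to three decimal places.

At (-1/2, -3): F = (0.59957, -7.750).
Jacobian J = [[-3·b, -3·a + 2·b + 2·exp(b) + 1], [-10·a·b - 2·b^2 - b, -5·a^2 - 4·a·b - a - 4·b]].
At the point, J = [[9.000, -3.40043], [-30.000, 5.250]] (det J = -54.76278).
Solving J·Δ = −F gives Δ = (-0.424, -0.945).
Then the next iterate is (a, b)₁ = (-0.924, -3.945).

(-0.924, -3.945)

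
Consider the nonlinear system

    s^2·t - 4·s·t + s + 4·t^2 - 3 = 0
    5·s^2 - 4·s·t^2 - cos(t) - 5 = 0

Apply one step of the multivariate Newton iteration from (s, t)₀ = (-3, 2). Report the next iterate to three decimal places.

At (-3, 2): F = (52.000, 88.41615).
Jacobian J = [[2·s·t - 4·t + 1, s^2 - 4·s + 8·t], [10·s - 4·t^2, -8·s·t + sin(t)]].
At the point, J = [[-19.000, 37.000], [-46.000, 48.90930]] (det J = 772.72335).
Solving J·Δ = −F gives Δ = (0.942, -0.922).
Then the next iterate is (s, t)₁ = (-2.058, 1.078).

(-2.058, 1.078)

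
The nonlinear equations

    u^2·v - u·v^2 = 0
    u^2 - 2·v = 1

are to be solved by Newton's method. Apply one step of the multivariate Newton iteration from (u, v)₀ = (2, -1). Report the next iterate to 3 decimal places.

(0.727, -1.045)

At (2, -1): F = (-6.000, 5.000).
Jacobian J = [[2·u·v - v^2, u^2 - 2·u·v], [2·u, -2]].
At the point, J = [[-5.000, 8.000], [4.000, -2.000]] (det J = -22.000).
Solving J·Δ = −F gives Δ = (-1.273, -0.045).
Then the next iterate is (u, v)₁ = (0.727, -1.045).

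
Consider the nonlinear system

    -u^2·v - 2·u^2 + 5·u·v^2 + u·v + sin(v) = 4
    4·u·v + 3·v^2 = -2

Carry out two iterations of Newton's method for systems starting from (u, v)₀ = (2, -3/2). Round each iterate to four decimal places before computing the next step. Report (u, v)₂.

(1.2909, -1.1230)

At (2, -3/2): F = (12.502505, -3.2500).
Jacobian J = [[-2·u·v - 4·u + 5·v^2 + v, -u^2 + 10·u·v + u + cos(v)], [4·v, 4·u + 6·v]].
At the point, J = [[7.7500, -31.929263], [-6.0000, -1.0000]] (det J = -199.325577).
Solving J·Δ = −F gives Δ = (-0.5833, 0.2500).
Then the next iterate is (u, v)₁ = (1.4167, -1.2500).
Round to (1.4167, -1.2500) and repeat: F = (2.842830, -0.3960), J = [[4.437450, -17.983767], [-5.0000, -1.8332]].
Δ = (-0.1258, 0.1270), so (u, v)₂ = (1.2909, -1.1230).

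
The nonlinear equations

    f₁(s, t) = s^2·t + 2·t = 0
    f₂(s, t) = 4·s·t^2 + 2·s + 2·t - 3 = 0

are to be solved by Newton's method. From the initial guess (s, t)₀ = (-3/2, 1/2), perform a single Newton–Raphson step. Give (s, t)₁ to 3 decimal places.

At (-3/2, 1/2): F = (2.125, -6.500).
Jacobian J = [[2·s·t, s^2 + 2], [4·t^2 + 2, 8·s·t + 2]].
At the point, J = [[-1.500, 4.250], [3.000, -4.000]] (det J = -6.750).
Solving J·Δ = −F gives Δ = (2.833, 0.500).
Then the next iterate is (s, t)₁ = (1.333, 1.000).

(1.333, 1.000)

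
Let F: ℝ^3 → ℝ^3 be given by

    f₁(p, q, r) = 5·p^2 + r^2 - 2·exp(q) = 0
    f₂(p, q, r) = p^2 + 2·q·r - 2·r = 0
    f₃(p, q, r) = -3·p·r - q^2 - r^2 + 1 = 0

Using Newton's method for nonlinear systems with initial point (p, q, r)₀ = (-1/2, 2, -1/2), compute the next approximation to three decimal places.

(-0.338, 1.048, -0.520)

At (-1/2, 2, -1/2): F = (-13.27811, -0.750, -4.000).
Jacobian J = [[10·p, -2·exp(q), 2·r], [2·p, 2·r, 2·q - 2], [-3·r, -2·q, -3·p - 2·r]].
At the point, J = [[-5.000, -14.77811, -1.000], [-1.000, -1.000, 2.000], [1.500, -4.000, 2.500]] (det J = -114.27962).
Solving J·Δ = −F gives Δ = (0.162, -0.952, -0.020).
Then the next iterate is (p, q, r)₁ = (-0.338, 1.048, -0.520).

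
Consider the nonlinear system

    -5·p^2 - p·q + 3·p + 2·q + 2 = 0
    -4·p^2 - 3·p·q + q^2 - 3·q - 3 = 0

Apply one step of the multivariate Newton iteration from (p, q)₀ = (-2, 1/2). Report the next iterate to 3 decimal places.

(-1.406, 2.660)

At (-2, 1/2): F = (-22.000, -17.250).
Jacobian J = [[-10·p - q + 3, -p + 2], [-8·p - 3·q, -3·p + 2·q - 3]].
At the point, J = [[22.500, 4.000], [14.500, 4.000]] (det J = 32.000).
Solving J·Δ = −F gives Δ = (0.594, 2.160).
Then the next iterate is (p, q)₁ = (-1.406, 2.660).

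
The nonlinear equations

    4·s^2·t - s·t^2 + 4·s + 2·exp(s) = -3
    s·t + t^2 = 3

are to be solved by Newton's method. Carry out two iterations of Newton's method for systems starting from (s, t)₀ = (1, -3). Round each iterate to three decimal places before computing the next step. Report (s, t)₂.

At (1, -3): F = (-8.56344, 3.000).
Jacobian J = [[8·s·t - t^2 + 2·exp(s) + 4, 4·s^2 - 2·s·t], [t, s + 2·t]].
At the point, J = [[-23.56344, 10.000], [-3.000, -5.000]] (det J = 147.81718).
Solving J·Δ = −F gives Δ = (-0.087, 0.652).
Then the next iterate is (s, t)₁ = (0.913, -2.348).
Round to (0.913, -2.348) and repeat: F = (-1.22677, 0.36938), J = [[-13.67932, 7.62172], [-2.348, -3.783]].
Δ = (-0.026, 0.114), so (s, t)₂ = (0.887, -2.234).

(0.887, -2.234)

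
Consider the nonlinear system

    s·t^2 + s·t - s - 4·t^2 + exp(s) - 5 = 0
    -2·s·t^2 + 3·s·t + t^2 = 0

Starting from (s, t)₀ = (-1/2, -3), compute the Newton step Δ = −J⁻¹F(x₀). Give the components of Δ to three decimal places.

(0.027, 1.613)

At (-1/2, -3): F = (-42.89347, 22.500).
Jacobian J = [[t^2 + t + exp(s) - 1, 2·s·t + s - 8·t], [-2·t^2 + 3·t, -4·s·t + 3·s + 2·t]].
At the point, J = [[5.60653, 26.500], [-27.000, -13.500]] (det J = 639.81184).
Solving J·Δ = −F gives Δ = (0.027, 1.613).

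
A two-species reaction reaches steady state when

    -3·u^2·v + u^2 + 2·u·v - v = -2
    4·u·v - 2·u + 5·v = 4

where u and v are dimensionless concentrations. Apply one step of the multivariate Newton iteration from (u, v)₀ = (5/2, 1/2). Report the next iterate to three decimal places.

(2.100, 0.600)

At (5/2, 1/2): F = (0.875, -1.500).
Jacobian J = [[-6·u·v + 2·u + 2·v, -3·u^2 + 2·u - 1], [4·v - 2, 4·u + 5]].
At the point, J = [[-1.500, -14.750], [0.000, 15.000]] (det J = -22.500).
Solving J·Δ = −F gives Δ = (-0.400, 0.100).
Then the next iterate is (u, v)₁ = (2.100, 0.600).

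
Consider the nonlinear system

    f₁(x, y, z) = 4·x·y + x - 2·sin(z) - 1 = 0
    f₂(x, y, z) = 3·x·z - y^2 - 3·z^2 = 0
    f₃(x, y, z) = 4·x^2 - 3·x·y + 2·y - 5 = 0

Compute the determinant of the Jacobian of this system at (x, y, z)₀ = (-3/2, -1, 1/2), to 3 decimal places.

-599.956

J = [[4·y + 1, 4·x, -2·cos(z)], [3·z, -2·y, 3·x - 6·z], [8·x - 3·y, -3·x + 2, 0]].
At the point, J = [[-3.000, -6.000, -1.75517], [1.500, 2.000, -7.500], [-9.000, 6.500, 0.000]].
det J = -599.956.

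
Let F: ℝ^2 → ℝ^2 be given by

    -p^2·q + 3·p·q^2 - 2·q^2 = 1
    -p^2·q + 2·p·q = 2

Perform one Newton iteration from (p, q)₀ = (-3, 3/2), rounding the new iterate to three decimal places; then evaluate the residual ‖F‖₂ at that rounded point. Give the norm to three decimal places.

At (-3, 3/2): F = (-39.250, -24.500).
Jacobian J = [[-2·p·q + 3·q^2, -p^2 + 6·p·q - 4·q], [-2·p·q + 2·q, -p^2 + 2·p]].
At the point, J = [[15.750, -42.000], [12.000, -15.000]] (det J = 267.750).
Solving J·Δ = −F gives Δ = (1.644, -0.318).
Then the next iterate is (p, q)₁ = (-1.356, 1.182).
Re-evaluating at (-1.356, 1.182): F = (-11.65113, -7.37897), so ‖F‖₂ = 13.791.

13.791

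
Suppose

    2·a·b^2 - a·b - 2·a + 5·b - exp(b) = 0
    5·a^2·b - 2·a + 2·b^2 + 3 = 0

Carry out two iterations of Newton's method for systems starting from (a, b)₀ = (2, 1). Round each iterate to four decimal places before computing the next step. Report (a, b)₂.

(0.3646, 0.5779)

At (2, 1): F = (0.281718, 21.0000).
Jacobian J = [[2·b^2 - b - 2, 4·a·b - a - exp(b) + 5], [10·a·b - 2, 5·a^2 + 4·b]].
At the point, J = [[-1.0000, 8.281718], [18.0000, 24.0000]] (det J = -173.070927).
Solving J·Δ = −F gives Δ = (-0.9658, -0.1506).
Then the next iterate is (a, b)₁ = (1.0342, 0.8494).
Round to (1.0342, 0.8494) and repeat: F = (0.454217, 6.917023), J = [[-1.406439, 5.141354], [6.784495, 8.745448]].
Δ = (-0.6696, -0.2715), so (a, b)₂ = (0.3646, 0.5779).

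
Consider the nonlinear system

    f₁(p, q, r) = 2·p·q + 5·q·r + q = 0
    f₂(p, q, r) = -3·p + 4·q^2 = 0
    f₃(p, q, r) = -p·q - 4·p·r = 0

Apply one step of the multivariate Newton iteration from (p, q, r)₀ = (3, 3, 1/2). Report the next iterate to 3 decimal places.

At (3, 3, 1/2): F = (28.500, 27.000, -15.000).
Jacobian J = [[2·q, 2·p + 5·r + 1, 5·q], [-3, 8·q, 0], [-q - 4·r, -p, -4·p]].
At the point, J = [[6.000, 9.500, 15.000], [-3.000, 24.000, 0.000], [-5.000, -3.000, -12.000]] (det J = -135.000).
Solving J·Δ = −F gives Δ = (-7.000, -2.000, 2.167).
Then the next iterate is (p, q, r)₁ = (-4.000, 1.000, 2.667).

(-4.000, 1.000, 2.667)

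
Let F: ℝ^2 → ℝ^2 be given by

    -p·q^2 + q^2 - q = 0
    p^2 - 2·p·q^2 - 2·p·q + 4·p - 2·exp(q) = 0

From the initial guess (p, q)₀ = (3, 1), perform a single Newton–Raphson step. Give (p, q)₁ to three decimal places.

(1.351, 0.730)

At (3, 1): F = (-3.000, 3.56344).
Jacobian J = [[-q^2, -2·p·q + 2·q - 1], [2·p - 2·q^2 - 2·q + 4, -4·p·q - 2·p - 2·exp(q)]].
At the point, J = [[-1.000, -5.000], [6.000, -23.43656]] (det J = 53.43656).
Solving J·Δ = −F gives Δ = (-1.649, -0.270).
Then the next iterate is (p, q)₁ = (1.351, 0.730).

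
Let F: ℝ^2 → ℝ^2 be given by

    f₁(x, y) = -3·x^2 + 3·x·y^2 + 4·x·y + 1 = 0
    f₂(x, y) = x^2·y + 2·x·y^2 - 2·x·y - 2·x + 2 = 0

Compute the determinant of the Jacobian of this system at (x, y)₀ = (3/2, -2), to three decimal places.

J = [[-6·x + 3·y^2 + 4·y, 6·x·y + 4·x], [2·x·y + 2·y^2 - 2·y - 2, x^2 + 4·x·y - 2·x]].
At the point, J = [[-5.000, -12.000], [4.000, -12.750]].
det J = 111.750.

111.750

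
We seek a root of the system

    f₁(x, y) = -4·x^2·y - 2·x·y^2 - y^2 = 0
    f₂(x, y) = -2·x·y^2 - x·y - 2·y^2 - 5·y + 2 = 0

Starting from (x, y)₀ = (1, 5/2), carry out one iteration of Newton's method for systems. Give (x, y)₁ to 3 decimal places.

(0.954, 1.065)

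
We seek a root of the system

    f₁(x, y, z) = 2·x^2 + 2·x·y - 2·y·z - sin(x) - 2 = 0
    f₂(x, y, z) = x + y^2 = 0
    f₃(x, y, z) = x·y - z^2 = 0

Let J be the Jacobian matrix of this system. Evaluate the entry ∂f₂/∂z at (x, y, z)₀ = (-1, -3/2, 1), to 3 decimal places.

0.000

∂f₂/∂z = 0.
At (-1, -3/2, 1) this is 0.000.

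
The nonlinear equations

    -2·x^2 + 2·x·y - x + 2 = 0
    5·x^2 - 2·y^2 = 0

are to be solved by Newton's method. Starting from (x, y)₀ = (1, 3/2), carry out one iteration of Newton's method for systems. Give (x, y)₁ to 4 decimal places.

(-0.6250, -1.1250)

At (1, 3/2): F = (2.0000, 0.5000).
Jacobian J = [[-4·x + 2·y - 1, 2·x], [10·x, -4·y]].
At the point, J = [[-2.0000, 2.0000], [10.0000, -6.0000]] (det J = -8.0000).
Solving J·Δ = −F gives Δ = (-1.6250, -2.6250).
Then the next iterate is (x, y)₁ = (-0.6250, -1.1250).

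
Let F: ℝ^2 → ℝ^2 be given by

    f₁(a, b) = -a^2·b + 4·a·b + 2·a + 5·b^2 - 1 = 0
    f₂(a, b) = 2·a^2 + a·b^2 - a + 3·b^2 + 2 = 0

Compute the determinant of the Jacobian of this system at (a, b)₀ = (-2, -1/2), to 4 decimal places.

J = [[-2·a·b + 4·b + 2, -a^2 + 4·a + 10·b], [4·a + b^2 - 1, 2·a·b + 6·b]].
At the point, J = [[-2.0000, -17.0000], [-8.7500, -1.0000]].
det J = -146.7500.

-146.7500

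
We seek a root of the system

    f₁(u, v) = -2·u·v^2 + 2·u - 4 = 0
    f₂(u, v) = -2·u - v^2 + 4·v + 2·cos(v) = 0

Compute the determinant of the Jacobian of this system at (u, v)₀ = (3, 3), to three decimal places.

J = [[-2·v^2 + 2, -4·u·v], [-2, -2·v - 2·sin(v) + 4]].
At the point, J = [[-16.000, -36.000], [-2.000, -2.28224]].
det J = -35.484.

-35.484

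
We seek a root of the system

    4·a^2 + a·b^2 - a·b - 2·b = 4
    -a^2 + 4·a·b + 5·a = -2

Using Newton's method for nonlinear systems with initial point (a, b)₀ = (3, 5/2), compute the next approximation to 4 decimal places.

At (3, 5/2): F = (38.2500, 38.0000).
Jacobian J = [[8·a + b^2 - b, 2·a·b - a - 2], [-2·a + 4·b + 5, 4·a]].
At the point, J = [[27.7500, 10.0000], [9.0000, 12.0000]] (det J = 243.0000).
Solving J·Δ = −F gives Δ = (-0.3251, -2.9228).
Then the next iterate is (a, b)₁ = (2.6749, -0.4228).

(2.6749, -0.4228)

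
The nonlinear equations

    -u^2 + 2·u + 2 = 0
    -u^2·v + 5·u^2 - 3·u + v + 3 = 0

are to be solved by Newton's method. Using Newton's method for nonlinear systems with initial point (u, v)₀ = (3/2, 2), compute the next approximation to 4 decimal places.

At (3/2, 2): F = (2.7500, 7.2500).
Jacobian J = [[-2·u + 2, 0], [-2·u·v + 10·u - 3, -u^2 + 1]].
At the point, J = [[-1.0000, 0.0000], [6.0000, -1.2500]] (det J = 1.2500).
Solving J·Δ = −F gives Δ = (2.7500, 19.0000).
Then the next iterate is (u, v)₁ = (4.2500, 21.0000).

(4.2500, 21.0000)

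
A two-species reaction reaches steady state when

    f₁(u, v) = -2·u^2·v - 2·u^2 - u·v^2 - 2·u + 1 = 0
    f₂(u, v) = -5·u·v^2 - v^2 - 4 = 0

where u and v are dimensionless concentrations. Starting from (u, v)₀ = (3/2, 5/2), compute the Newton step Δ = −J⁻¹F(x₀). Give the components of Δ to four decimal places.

(-0.5383, -0.9483)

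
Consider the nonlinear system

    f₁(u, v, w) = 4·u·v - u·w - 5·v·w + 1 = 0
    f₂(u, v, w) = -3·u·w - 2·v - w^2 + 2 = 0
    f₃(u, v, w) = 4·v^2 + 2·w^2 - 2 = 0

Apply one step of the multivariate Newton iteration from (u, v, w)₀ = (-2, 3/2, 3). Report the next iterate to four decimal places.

At (-2, 3/2, 3): F = (-27.5000, 8.0000, 25.0000).
Jacobian J = [[4·v - w, 4·u - 5·w, -u - 5·v], [-3·w, -2, -3·u - 2·w], [0, 8·v, 4·w]].
At the point, J = [[3.0000, -23.0000, -5.5000], [-9.0000, -2.0000, 0.0000], [0.0000, 12.0000, 12.0000]] (det J = -1962.0000).
Solving J·Δ = −F gives Δ = (1.0525, -0.7362, -1.3471).
Then the next iterate is (u, v, w)₁ = (-0.9475, 0.7638, 1.6529).

(-0.9475, 0.7638, 1.6529)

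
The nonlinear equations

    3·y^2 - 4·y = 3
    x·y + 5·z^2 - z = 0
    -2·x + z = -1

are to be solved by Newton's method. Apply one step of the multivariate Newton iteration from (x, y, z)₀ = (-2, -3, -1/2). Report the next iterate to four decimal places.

(0.0985, -1.3636, -0.8030)

At (-2, -3, -1/2): F = (36.0000, 7.7500, 4.5000).
Jacobian J = [[0, 6·y - 4, 0], [y, x, 10·z - 1], [-2, 0, 1]].
At the point, J = [[0.0000, -22.0000, 0.0000], [-3.0000, -2.0000, -6.0000], [-2.0000, 0.0000, 1.0000]] (det J = -330.0000).
Solving J·Δ = −F gives Δ = (2.0985, 1.6364, -0.3030).
Then the next iterate is (x, y, z)₁ = (0.0985, -1.3636, -0.8030).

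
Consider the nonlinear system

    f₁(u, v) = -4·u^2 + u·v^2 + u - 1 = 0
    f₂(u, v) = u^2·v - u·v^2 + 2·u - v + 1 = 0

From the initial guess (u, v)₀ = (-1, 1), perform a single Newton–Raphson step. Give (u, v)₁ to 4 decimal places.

(-0.2222, 1.3889)

At (-1, 1): F = (-7.0000, 0.0000).
Jacobian J = [[-8·u + v^2 + 1, 2·u·v], [2·u·v - v^2 + 2, u^2 - 2·u·v - 1]].
At the point, J = [[10.0000, -2.0000], [-1.0000, 2.0000]] (det J = 18.0000).
Solving J·Δ = −F gives Δ = (0.7778, 0.3889).
Then the next iterate is (u, v)₁ = (-0.2222, 1.3889).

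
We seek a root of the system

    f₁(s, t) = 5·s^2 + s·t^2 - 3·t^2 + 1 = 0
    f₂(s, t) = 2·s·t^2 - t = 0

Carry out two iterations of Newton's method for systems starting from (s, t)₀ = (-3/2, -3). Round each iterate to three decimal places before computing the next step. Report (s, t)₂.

At (-3/2, -3): F = (-28.250, -24.000).
Jacobian J = [[10·s + t^2, 2·s·t - 6·t], [2·t^2, 4·s·t - 1]].
At the point, J = [[-6.000, 27.000], [18.000, 17.000]] (det J = -588.000).
Solving J·Δ = −F gives Δ = (0.285, 1.110).
Then the next iterate is (s, t)₁ = (-1.215, -1.890).
Round to (-1.215, -1.890) and repeat: F = (-6.67528, -6.79020), J = [[-8.57790, 15.93270], [7.14420, 8.18540]].
Δ = (0.291, 0.576), so (s, t)₂ = (-0.924, -1.314).

(-0.924, -1.314)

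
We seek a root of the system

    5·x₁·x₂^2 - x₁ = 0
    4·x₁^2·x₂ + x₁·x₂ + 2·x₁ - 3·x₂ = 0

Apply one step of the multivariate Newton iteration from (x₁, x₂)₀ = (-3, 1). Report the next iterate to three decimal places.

(-2.294, 0.694)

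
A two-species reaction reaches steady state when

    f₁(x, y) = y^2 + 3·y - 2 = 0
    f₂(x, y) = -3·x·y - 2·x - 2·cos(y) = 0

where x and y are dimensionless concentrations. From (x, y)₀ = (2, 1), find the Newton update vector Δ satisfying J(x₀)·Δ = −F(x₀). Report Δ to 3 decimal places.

(-1.871, -0.400)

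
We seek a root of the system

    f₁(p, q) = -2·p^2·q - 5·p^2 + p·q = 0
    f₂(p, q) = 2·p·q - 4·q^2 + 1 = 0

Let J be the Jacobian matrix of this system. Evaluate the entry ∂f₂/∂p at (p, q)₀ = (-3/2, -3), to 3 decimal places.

∂f₂/∂p = 2·q.
At (-3/2, -3) this is -6.000.

-6.000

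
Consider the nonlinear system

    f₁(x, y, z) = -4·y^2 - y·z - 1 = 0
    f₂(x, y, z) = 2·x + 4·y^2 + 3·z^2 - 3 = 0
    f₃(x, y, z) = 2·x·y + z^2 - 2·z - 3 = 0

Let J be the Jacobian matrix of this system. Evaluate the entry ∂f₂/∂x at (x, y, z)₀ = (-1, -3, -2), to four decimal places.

2.0000

∂f₂/∂x = 2.
At (-1, -3, -2) this is 2.0000.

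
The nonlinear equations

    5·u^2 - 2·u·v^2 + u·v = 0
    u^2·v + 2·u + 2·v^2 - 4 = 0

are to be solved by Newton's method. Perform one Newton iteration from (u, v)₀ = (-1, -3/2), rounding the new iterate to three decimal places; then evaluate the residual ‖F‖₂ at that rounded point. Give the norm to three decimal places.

2.564

At (-1, -3/2): F = (11.000, -3.000).
Jacobian J = [[10·u - 2·v^2 + v, -4·u·v + u], [2·u·v + 2, u^2 + 4·v]].
At the point, J = [[-16.000, -7.000], [5.000, -5.000]] (det J = 115.000).
Solving J·Δ = −F gives Δ = (0.661, 0.061).
Then the next iterate is (u, v)₁ = (-0.339, -1.439).
Re-evaluating at (-0.339, -1.439): F = (2.46637, -0.70193), so ‖F‖₂ = 2.564.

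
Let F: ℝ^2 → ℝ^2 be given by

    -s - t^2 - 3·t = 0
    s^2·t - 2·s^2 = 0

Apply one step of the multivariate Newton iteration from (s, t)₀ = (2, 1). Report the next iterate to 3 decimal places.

(0.167, 0.167)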